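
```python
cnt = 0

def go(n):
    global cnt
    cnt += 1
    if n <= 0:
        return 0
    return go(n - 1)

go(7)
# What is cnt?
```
Call trace:
go(n=7)
  go(n=6)
    go(n=5)
      go(n=4)
        go(n=3)
          go(n=2)
            go(n=1)
              go(n=0)
              -> return 0
            -> return 0
          -> return 0
        -> return 0
      -> return 0
    -> return 0
  -> return 0
-> return 0

cnt is incremented once per call. go is entered once for each n = 7, 6, 5, 4, 3, 2, 1, 0 (the n <= 0 call returns without recursing), i.e. 7 + 1 calls.
cnt = 8

Final answer: 8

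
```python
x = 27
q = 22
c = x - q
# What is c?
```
Trace:
  x=27
  x=27, q=22
  x=27, q=22, c=5

Final answer: 5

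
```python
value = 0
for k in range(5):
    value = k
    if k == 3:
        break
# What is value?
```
Trace:
  value=0
  value=0, k=0
  value=1, k=1
  value=2, k=2
  value=3, k=3

Final answer: 3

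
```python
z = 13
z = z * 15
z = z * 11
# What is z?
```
Trace:
  z=13
  z=195
  z=2145

Final answer: 2145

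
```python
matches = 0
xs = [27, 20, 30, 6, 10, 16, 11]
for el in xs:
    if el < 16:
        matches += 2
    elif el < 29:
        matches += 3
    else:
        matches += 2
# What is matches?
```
Trace:
  matches=0
  matches=3, el=27
  matches=6, el=20
  matches=8, el=30
  matches=10, el=6
  matches=12, el=10
  matches=15, el=16
  matches=17, el=11

Final answer: 17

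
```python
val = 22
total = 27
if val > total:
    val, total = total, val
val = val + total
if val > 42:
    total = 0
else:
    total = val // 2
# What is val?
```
Trace:
  val=22
  val=22, total=27
  val=22, total=27
  val=49, total=27
  val=49, total=0

Final answer: 49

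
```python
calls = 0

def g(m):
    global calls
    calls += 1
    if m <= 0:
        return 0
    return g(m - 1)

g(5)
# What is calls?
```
Call trace:
g(m=5)
  g(m=4)
    g(m=3)
      g(m=2)
        g(m=1)
          g(m=0)
          -> return 0
        -> return 0
      -> return 0
    -> return 0
  -> return 0
-> return 0

calls is incremented once per call. g is entered once for each m = 5, 4, 3, 2, 1, 0 (the m <= 0 call returns without recursing), i.e. 5 + 1 calls.
calls = 6

Final answer: 6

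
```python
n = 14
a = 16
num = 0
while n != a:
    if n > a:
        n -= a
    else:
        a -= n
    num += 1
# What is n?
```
Trace:
  n=14
  n=14, a=16
  n=14, a=16, num=0
  n=14, a=2, num=1
  n=12, a=2, num=2
  n=10, a=2, num=3
  n=8, a=2, num=4
  n=6, a=2, num=5
  n=4, a=2, num=6
  n=2, a=2, num=7

Final answer: 2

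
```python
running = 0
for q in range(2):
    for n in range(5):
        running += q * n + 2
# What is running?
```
Trace:
  running=0
  running=2, q=0, n=0
  running=4, q=0, n=1
  running=6, q=0, n=2
  running=8, q=0, n=3
  running=10, q=0, n=4
  running=12, q=1, n=0
  running=15, q=1, n=1
  running=19, q=1, n=2
  running=24, q=1, n=3
  running=30, q=1, n=4

Final answer: 30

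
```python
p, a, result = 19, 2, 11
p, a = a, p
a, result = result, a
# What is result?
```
Trace:
  p=19, a=2, result=11
  p=2, a=19, result=11
  p=2, a=11, result=19

Final answer: 19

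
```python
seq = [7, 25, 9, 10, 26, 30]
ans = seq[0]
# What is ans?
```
Trace:
  seq=[7, 25, 9, 10, 26, 30]
  seq=[7, 25, 9, 10, 26, 30], ans=7

Final answer: 7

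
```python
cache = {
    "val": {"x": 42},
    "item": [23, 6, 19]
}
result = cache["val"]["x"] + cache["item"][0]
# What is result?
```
Trace:
  cache={'val': {'x': 42}, 'item': [23, 6, 19]}
  cache={'val': {'x': 42}, 'item': [23, 6, 19]}, result=65

Final answer: 65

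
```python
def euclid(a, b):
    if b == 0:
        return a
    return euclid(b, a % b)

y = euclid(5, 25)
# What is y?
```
Call trace:
euclid(a=5, b=25)
  euclid(a=25, b=5)
    euclid(a=5, b=0)
    -> return 5
  -> return 5
-> return 5

Final answer: 5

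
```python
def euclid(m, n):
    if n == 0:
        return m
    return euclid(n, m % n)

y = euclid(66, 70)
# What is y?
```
Call trace:
euclid(m=66, n=70)
  euclid(m=70, n=66)
    euclid(m=66, n=4)
      euclid(m=4, n=2)
        euclid(m=2, n=0)
        -> return 2
      -> return 2
    -> return 2
  -> return 2
-> return 2

Final answer: 2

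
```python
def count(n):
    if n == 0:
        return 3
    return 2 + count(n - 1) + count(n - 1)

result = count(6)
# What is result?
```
Call trace (a repeated sub-call is expanded the first time; later identical calls just restate its return value):
count(n=6)
  count(n=5)
    count(n=4)
      count(n=3)
        count(n=2)
          count(n=1)
            count(n=0)
            -> return 3
            count(n=0)
            -> return 3
          -> return 8
          count(n=1) -> return 8  (same call as traced above)
        -> return 18
        count(n=2) -> return 18  (same call as traced above)
      -> return 38
      count(n=3) -> return 38  (same call as traced above)
    -> return 78
    count(n=4) -> return 78  (same call as traced above)
  -> return 158
  count(n=5) -> return 158  (same call as traced above)
-> return 318

Final answer: 318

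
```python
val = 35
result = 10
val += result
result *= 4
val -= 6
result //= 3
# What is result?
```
Trace:
  val=35
  val=35, result=10
  val=45, result=10
  val=45, result=40
  val=39, result=40
  val=39, result=13

Final answer: 13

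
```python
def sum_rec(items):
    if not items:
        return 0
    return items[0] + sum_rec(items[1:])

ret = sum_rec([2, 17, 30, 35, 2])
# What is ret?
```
Call trace:
sum_rec(items=[2, 17, 30, 35, 2])
  sum_rec(items=[17, 30, 35, 2])
    sum_rec(items=[30, 35, 2])
      sum_rec(items=[35, 2])
        sum_rec(items=[2])
          sum_rec(items=[])
          -> return 0
        -> return 2
      -> return 37
    -> return 67
  -> return 84
-> return 86

Final answer: 86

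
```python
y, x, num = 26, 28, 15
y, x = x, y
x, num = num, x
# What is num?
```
Trace:
  y=26, x=28, num=15
  y=28, x=26, num=15
  y=28, x=15, num=26

Final answer: 26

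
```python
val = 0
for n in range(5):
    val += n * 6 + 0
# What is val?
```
Trace:
  val=0
  val=0, n=0
  val=6, n=1
  val=18, n=2
  val=36, n=3
  val=60, n=4

Final answer: 60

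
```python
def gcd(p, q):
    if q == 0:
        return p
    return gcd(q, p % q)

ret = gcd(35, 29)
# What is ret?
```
Call trace:
gcd(p=35, q=29)
  gcd(p=29, q=6)
    gcd(p=6, q=5)
      gcd(p=5, q=1)
        gcd(p=1, q=0)
        -> return 1
      -> return 1
    -> return 1
  -> return 1
-> return 1

Final answer: 1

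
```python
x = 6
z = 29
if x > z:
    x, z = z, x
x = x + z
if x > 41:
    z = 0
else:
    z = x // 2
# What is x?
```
Trace:
  x=6
  x=6, z=29
  x=6, z=29
  x=35, z=29
  x=35, z=17

Final answer: 35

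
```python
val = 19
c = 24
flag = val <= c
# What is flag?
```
Trace:
  val=19
  val=19, c=24
  val=19, c=24, flag=True

Final answer: True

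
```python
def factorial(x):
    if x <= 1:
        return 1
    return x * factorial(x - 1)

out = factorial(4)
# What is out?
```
Call trace:
factorial(x=4)
  factorial(x=3)
    factorial(x=2)
      factorial(x=1)
      -> return 1
    -> return 2
  -> return 6
-> return 24

Final answer: 24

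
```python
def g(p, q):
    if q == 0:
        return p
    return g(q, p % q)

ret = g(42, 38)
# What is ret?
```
Call trace:
g(p=42, q=38)
  g(p=38, q=4)
    g(p=4, q=2)
      g(p=2, q=0)
      -> return 2
    -> return 2
  -> return 2
-> return 2

Final answer: 2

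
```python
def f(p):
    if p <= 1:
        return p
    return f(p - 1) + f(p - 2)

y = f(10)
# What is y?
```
Call trace (a repeated sub-call is expanded the first time; later identical calls just restate its return value):
f(p=10)
  f(p=9)
    f(p=8)
      f(p=7)
        f(p=6)
          f(p=5)
            f(p=4)
              f(p=3)
                f(p=2)
                  f(p=1)
                  -> return 1
                  f(p=0)
                  -> return 0
                -> return 1
                f(p=1)
                -> return 1
              -> return 2
              f(p=2) -> return 1  (same call as traced above)
            -> return 3
            f(p=3) -> return 2  (same call as traced above)
          -> return 5
          f(p=4) -> return 3  (same call as traced above)
        -> return 8
        f(p=5) -> return 5  (same call as traced above)
      -> return 13
      f(p=6) -> return 8  (same call as traced above)
    -> return 21
    f(p=7) -> return 13  (same call as traced above)
  -> return 34
  f(p=8) -> return 21  (same call as traced above)
-> return 55

Final answer: 55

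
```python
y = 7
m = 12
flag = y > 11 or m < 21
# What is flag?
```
Trace:
  y=7
  y=7, m=12
  y=7, m=12, flag=True

Final answer: True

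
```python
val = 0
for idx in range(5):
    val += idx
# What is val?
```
Trace:
  val=0
  val=0, idx=0
  val=1, idx=1
  val=3, idx=2
  val=6, idx=3
  val=10, idx=4

Final answer: 10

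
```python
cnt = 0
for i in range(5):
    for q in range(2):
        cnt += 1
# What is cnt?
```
Trace:
  cnt=0
  cnt=1, i=0, q=0
  cnt=2, i=0, q=1
  cnt=3, i=1, q=0
  cnt=4, i=1, q=1
  cnt=5, i=2, q=0
  cnt=6, i=2, q=1
  cnt=7, i=3, q=0
  cnt=8, i=3, q=1
  cnt=9, i=4, q=0
  cnt=10, i=4, q=1

Final answer: 10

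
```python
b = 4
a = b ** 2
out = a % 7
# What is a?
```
Trace:
  b=4
  b=4, a=16
  b=4, a=16, out=2

Final answer: 16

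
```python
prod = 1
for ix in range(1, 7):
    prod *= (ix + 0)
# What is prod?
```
Trace:
  prod=1
  prod=1, ix=1
  prod=2, ix=2
  prod=6, ix=3
  prod=24, ix=4
  prod=120, ix=5
  prod=720, ix=6

Final answer: 720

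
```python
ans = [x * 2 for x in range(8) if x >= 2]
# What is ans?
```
Trace:
  x=0
  x=1
  x=2
  x=3
  x=4
  x=5
  x=6
  x=7
  ans=[4, 6, 8, 10, 12, 14]

Final answer: [4, 6, 8, 10, 12, 14]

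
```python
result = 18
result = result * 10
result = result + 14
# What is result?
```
Trace:
  result=18
  result=180
  result=194

Final answer: 194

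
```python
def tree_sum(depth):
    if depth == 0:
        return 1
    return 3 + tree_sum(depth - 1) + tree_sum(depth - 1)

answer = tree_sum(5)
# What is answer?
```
Call trace (a repeated sub-call is expanded the first time; later identical calls just restate its return value):
tree_sum(depth=5)
  tree_sum(depth=4)
    tree_sum(depth=3)
      tree_sum(depth=2)
        tree_sum(depth=1)
          tree_sum(depth=0)
          -> return 1
          tree_sum(depth=0)
          -> return 1
        -> return 5
        tree_sum(depth=1) -> return 5  (same call as traced above)
      -> return 13
      tree_sum(depth=2) -> return 13  (same call as traced above)
    -> return 29
    tree_sum(depth=3) -> return 29  (same call as traced above)
  -> return 61
  tree_sum(depth=4) -> return 61  (same call as traced above)
-> return 125

Final answer: 125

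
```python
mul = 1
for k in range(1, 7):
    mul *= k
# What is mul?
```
Trace:
  mul=1
  mul=1, k=1
  mul=2, k=2
  mul=6, k=3
  mul=24, k=4
  mul=120, k=5
  mul=720, k=6

Final answer: 720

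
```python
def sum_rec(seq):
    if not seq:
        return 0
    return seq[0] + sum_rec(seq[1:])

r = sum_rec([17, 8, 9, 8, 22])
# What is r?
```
Call trace:
sum_rec(seq=[17, 8, 9, 8, 22])
  sum_rec(seq=[8, 9, 8, 22])
    sum_rec(seq=[9, 8, 22])
      sum_rec(seq=[8, 22])
        sum_rec(seq=[22])
          sum_rec(seq=[])
          -> return 0
        -> return 22
      -> return 30
    -> return 39
  -> return 47
-> return 64

Final answer: 64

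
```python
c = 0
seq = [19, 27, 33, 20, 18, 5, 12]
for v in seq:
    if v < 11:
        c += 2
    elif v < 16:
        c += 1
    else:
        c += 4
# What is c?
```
Trace:
  c=0
  c=4, v=19
  c=8, v=27
  c=12, v=33
  c=16, v=20
  c=20, v=18
  c=22, v=5
  c=23, v=12

Final answer: 23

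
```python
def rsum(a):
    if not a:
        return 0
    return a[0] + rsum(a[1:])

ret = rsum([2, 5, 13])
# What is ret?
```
Call trace:
rsum(a=[2, 5, 13])
  rsum(a=[5, 13])
    rsum(a=[13])
      rsum(a=[])
      -> return 0
    -> return 13
  -> return 18
-> return 20

Final answer: 20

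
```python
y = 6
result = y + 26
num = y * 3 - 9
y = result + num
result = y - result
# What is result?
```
Trace:
  y=6
  y=6, result=32
  y=6, result=32, num=9
  y=41, result=32, num=9
  y=41, result=9, num=9

Final answer: 9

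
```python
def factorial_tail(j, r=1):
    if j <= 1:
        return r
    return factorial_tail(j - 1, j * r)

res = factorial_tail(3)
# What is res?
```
Call trace:
factorial_tail(j=3, r=1)
  factorial_tail(j=2, r=3)
    factorial_tail(j=1, r=6)
    -> return 6
  -> return 6
-> return 6

Final answer: 6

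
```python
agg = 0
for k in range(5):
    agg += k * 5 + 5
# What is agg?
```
Trace:
  agg=0
  agg=5, k=0
  agg=15, k=1
  agg=30, k=2
  agg=50, k=3
  agg=75, k=4

Final answer: 75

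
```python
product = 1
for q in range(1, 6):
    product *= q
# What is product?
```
Trace:
  product=1
  product=1, q=1
  product=2, q=2
  product=6, q=3
  product=24, q=4
  product=120, q=5

Final answer: 120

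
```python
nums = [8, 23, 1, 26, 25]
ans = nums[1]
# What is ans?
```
Trace:
  nums=[8, 23, 1, 26, 25]
  nums=[8, 23, 1, 26, 25], ans=23

Final answer: 23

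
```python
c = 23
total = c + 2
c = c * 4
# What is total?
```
Trace:
  c=23
  c=23, total=25
  c=92, total=25

Final answer: 25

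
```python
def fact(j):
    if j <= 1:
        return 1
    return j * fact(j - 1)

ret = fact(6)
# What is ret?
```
Call trace:
fact(j=6)
  fact(j=5)
    fact(j=4)
      fact(j=3)
        fact(j=2)
          fact(j=1)
          -> return 1
        -> return 2
      -> return 6
    -> return 24
  -> return 120
-> return 720

Final answer: 720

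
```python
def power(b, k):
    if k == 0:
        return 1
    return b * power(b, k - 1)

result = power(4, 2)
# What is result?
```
Call trace:
power(b=4, k=2)
  power(b=4, k=1)
    power(b=4, k=0)
    -> return 1
  -> return 4
-> return 16

Final answer: 16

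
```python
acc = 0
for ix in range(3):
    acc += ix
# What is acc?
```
Trace:
  acc=0
  acc=0, ix=0
  acc=1, ix=1
  acc=3, ix=2

Final answer: 3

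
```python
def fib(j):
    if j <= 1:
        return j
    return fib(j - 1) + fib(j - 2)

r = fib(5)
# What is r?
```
Call trace (a repeated sub-call is expanded the first time; later identical calls just restate its return value):
fib(j=5)
  fib(j=4)
    fib(j=3)
      fib(j=2)
        fib(j=1)
        -> return 1
        fib(j=0)
        -> return 0
      -> return 1
      fib(j=1)
      -> return 1
    -> return 2
    fib(j=2) -> return 1  (same call as traced above)
  -> return 3
  fib(j=3) -> return 2  (same call as traced above)
-> return 5

Final answer: 5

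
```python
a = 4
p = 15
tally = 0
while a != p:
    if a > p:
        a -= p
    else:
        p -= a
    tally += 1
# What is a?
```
Trace:
  a=4
  a=4, p=15
  a=4, p=15, tally=0
  a=4, p=11, tally=1
  a=4, p=7, tally=2
  a=4, p=3, tally=3
  a=1, p=3, tally=4
  a=1, p=2, tally=5
  a=1, p=1, tally=6

Final answer: 1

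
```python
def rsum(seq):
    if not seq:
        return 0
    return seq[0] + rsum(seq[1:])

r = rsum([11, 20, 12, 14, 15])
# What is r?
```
Call trace:
rsum(seq=[11, 20, 12, 14, 15])
  rsum(seq=[20, 12, 14, 15])
    rsum(seq=[12, 14, 15])
      rsum(seq=[14, 15])
        rsum(seq=[15])
          rsum(seq=[])
          -> return 0
        -> return 15
      -> return 29
    -> return 41
  -> return 61
-> return 72

Final answer: 72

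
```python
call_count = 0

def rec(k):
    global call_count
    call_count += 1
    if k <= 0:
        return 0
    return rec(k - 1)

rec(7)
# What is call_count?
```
Call trace:
rec(k=7)
  rec(k=6)
    rec(k=5)
      rec(k=4)
        rec(k=3)
          rec(k=2)
            rec(k=1)
              rec(k=0)
              -> return 0
            -> return 0
          -> return 0
        -> return 0
      -> return 0
    -> return 0
  -> return 0
-> return 0

call_count is incremented once per call. rec is entered once for each k = 7, 6, 5, 4, 3, 2, 1, 0 (the k <= 0 call returns without recursing), i.e. 7 + 1 calls.
call_count = 8

Final answer: 8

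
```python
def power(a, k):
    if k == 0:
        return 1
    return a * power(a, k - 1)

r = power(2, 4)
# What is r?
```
Call trace:
power(a=2, k=4)
  power(a=2, k=3)
    power(a=2, k=2)
      power(a=2, k=1)
        power(a=2, k=0)
        -> return 1
      -> return 2
    -> return 4
  -> return 8
-> return 16

Final answer: 16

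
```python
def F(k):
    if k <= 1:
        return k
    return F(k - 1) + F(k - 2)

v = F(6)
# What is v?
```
Call trace (a repeated sub-call is expanded the first time; later identical calls just restate its return value):
F(k=6)
  F(k=5)
    F(k=4)
      F(k=3)
        F(k=2)
          F(k=1)
          -> return 1
          F(k=0)
          -> return 0
        -> return 1
        F(k=1)
        -> return 1
      -> return 2
      F(k=2) -> return 1  (same call as traced above)
    -> return 3
    F(k=3) -> return 2  (same call as traced above)
  -> return 5
  F(k=4) -> return 3  (same call as traced above)
-> return 8

Final answer: 8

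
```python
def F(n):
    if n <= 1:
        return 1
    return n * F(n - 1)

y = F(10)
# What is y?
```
Call trace:
F(n=10)
  F(n=9)
    F(n=8)
      F(n=7)
        F(n=6)
          F(n=5)
            F(n=4)
              F(n=3)
                F(n=2)
                  F(n=1)
                  -> return 1
                -> return 2
              -> return 6
            -> return 24
          -> return 120
        -> return 720
      -> return 5040
    -> return 40320
  -> return 362880
-> return 3628800

Final answer: 3628800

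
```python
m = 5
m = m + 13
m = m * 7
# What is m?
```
Trace:
  m=5
  m=18
  m=126

Final answer: 126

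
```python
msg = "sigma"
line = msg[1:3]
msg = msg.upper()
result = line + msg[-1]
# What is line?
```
Trace:
  msg='sigma'
  msg='sigma', line='ig'
  msg='SIGMA', line='ig'
  msg='SIGMA', line='ig', result='igA'

Final answer: 'ig'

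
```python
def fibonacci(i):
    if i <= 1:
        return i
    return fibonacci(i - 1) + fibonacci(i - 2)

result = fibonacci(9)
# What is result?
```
Call trace (a repeated sub-call is expanded the first time; later identical calls just restate its return value):
fibonacci(i=9)
  fibonacci(i=8)
    fibonacci(i=7)
      fibonacci(i=6)
        fibonacci(i=5)
          fibonacci(i=4)
            fibonacci(i=3)
              fibonacci(i=2)
                fibonacci(i=1)
                -> return 1
                fibonacci(i=0)
                -> return 0
              -> return 1
              fibonacci(i=1)
              -> return 1
            -> return 2
            fibonacci(i=2) -> return 1  (same call as traced above)
          -> return 3
          fibonacci(i=3) -> return 2  (same call as traced above)
        -> return 5
        fibonacci(i=4) -> return 3  (same call as traced above)
      -> return 8
      fibonacci(i=5) -> return 5  (same call as traced above)
    -> return 13
    fibonacci(i=6) -> return 8  (same call as traced above)
  -> return 21
  fibonacci(i=7) -> return 13  (same call as traced above)
-> return 34

Final answer: 34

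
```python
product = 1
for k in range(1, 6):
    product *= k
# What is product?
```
Trace:
  product=1
  product=1, k=1
  product=2, k=2
  product=6, k=3
  product=24, k=4
  product=120, k=5

Final answer: 120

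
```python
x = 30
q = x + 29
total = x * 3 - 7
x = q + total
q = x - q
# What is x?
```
Trace:
  x=30
  x=30, q=59
  x=30, q=59, total=83
  x=142, q=59, total=83
  x=142, q=83, total=83

Final answer: 142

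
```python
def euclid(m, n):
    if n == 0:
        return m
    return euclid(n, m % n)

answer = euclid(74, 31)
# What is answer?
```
Call trace:
euclid(m=74, n=31)
  euclid(m=31, n=12)
    euclid(m=12, n=7)
      euclid(m=7, n=5)
        euclid(m=5, n=2)
          euclid(m=2, n=1)
            euclid(m=1, n=0)
            -> return 1
          -> return 1
        -> return 1
      -> return 1
    -> return 1
  -> return 1
-> return 1

Final answer: 1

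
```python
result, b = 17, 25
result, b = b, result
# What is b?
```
Trace:
  result=17, b=25
  result=25, b=17

Final answer: 17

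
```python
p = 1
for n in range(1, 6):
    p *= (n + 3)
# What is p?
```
Trace:
  p=1
  p=4, n=1
  p=20, n=2
  p=120, n=3
  p=840, n=4
  p=6720, n=5

Final answer: 6720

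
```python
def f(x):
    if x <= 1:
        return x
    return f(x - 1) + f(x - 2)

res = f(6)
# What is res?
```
Call trace (a repeated sub-call is expanded the first time; later identical calls just restate its return value):
f(x=6)
  f(x=5)
    f(x=4)
      f(x=3)
        f(x=2)
          f(x=1)
          -> return 1
          f(x=0)
          -> return 0
        -> return 1
        f(x=1)
        -> return 1
      -> return 2
      f(x=2) -> return 1  (same call as traced above)
    -> return 3
    f(x=3) -> return 2  (same call as traced above)
  -> return 5
  f(x=4) -> return 3  (same call as traced above)
-> return 8

Final answer: 8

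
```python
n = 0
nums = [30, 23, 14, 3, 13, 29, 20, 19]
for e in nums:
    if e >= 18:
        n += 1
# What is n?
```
Trace:
  n=0
  n=1, e=30
  n=2, e=23
  n=2, e=14
  n=2, e=3
  n=2, e=13
  n=3, e=29
  n=4, e=20
  n=5, e=19

Final answer: 5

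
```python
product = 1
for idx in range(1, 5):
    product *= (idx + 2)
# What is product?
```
Trace:
  product=1
  product=3, idx=1
  product=12, idx=2
  product=60, idx=3
  product=360, idx=4

Final answer: 360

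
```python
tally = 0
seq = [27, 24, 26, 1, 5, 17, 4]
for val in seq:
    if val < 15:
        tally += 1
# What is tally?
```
Trace:
  tally=0
  tally=0, val=27
  tally=0, val=24
  tally=0, val=26
  tally=1, val=1
  tally=2, val=5
  tally=2, val=17
  tally=3, val=4

Final answer: 3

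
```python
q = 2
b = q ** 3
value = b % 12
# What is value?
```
Trace:
  q=2
  q=2, b=8
  q=2, b=8, value=8

Final answer: 8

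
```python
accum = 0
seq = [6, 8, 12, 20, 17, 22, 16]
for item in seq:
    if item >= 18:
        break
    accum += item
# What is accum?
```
Trace:
  accum=0
  accum=6, item=6
  accum=14, item=8
  accum=26, item=12
  accum=26, item=20

Final answer: 26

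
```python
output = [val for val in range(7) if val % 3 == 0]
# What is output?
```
Trace:
  val=0
  val=1
  val=2
  val=3
  val=4
  val=5
  val=6
  output=[0, 3, 6]

Final answer: [0, 3, 6]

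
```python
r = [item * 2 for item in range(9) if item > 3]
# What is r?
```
Trace:
  item=0
  item=1
  item=2
  item=3
  item=4
  item=5
  item=6
  item=7
  item=8
  r=[8, 10, 12, 14, 16]

Final answer: [8, 10, 12, 14, 16]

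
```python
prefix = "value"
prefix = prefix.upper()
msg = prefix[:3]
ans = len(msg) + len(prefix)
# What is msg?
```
Trace:
  prefix='value'
  prefix='VALUE'
  prefix='VALUE', msg='VAL'
  prefix='VALUE', msg='VAL', ans=8

Final answer: 'VAL'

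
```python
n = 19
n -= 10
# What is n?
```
Trace:
  n=19
  n=9

Final answer: 9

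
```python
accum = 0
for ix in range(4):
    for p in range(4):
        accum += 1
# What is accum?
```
Trace:
  accum=0
  accum=1, ix=0, p=0
  accum=2, ix=0, p=1
  accum=3, ix=0, p=2
  accum=4, ix=0, p=3
  accum=5, ix=1, p=0
  accum=6, ix=1, p=1
  accum=7, ix=1, p=2
  accum=8, ix=1, p=3
  accum=9, ix=2, p=0
  accum=10, ix=2, p=1
  accum=11, ix=2, p=2
  accum=12, ix=2, p=3
  accum=13, ix=3, p=0
  accum=14, ix=3, p=1
  accum=15, ix=3, p=2
  accum=16, ix=3, p=3

Final answer: 16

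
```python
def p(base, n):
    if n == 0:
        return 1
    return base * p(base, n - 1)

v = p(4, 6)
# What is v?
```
Call trace:
p(base=4, n=6)
  p(base=4, n=5)
    p(base=4, n=4)
      p(base=4, n=3)
        p(base=4, n=2)
          p(base=4, n=1)
            p(base=4, n=0)
            -> return 1
          -> return 4
        -> return 16
      -> return 64
    -> return 256
  -> return 1024
-> return 4096

Final answer: 4096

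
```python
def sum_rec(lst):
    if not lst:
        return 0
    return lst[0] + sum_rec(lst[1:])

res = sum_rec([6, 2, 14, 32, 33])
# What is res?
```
Call trace:
sum_rec(lst=[6, 2, 14, 32, 33])
  sum_rec(lst=[2, 14, 32, 33])
    sum_rec(lst=[14, 32, 33])
      sum_rec(lst=[32, 33])
        sum_rec(lst=[33])
          sum_rec(lst=[])
          -> return 0
        -> return 33
      -> return 65
    -> return 79
  -> return 81
-> return 87

Final answer: 87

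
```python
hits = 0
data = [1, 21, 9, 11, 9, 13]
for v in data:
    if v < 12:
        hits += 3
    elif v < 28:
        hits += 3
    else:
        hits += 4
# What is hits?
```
Trace:
  hits=0
  hits=3, v=1
  hits=6, v=21
  hits=9, v=9
  hits=12, v=11
  hits=15, v=9
  hits=18, v=13

Final answer: 18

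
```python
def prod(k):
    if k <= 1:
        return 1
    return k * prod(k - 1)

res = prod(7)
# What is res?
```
Call trace:
prod(k=7)
  prod(k=6)
    prod(k=5)
      prod(k=4)
        prod(k=3)
          prod(k=2)
            prod(k=1)
            -> return 1
          -> return 2
        -> return 6
      -> return 24
    -> return 120
  -> return 720
-> return 5040

Final answer: 5040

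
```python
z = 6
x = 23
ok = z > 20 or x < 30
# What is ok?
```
Trace:
  z=6
  z=6, x=23
  z=6, x=23, ok=True

Final answer: True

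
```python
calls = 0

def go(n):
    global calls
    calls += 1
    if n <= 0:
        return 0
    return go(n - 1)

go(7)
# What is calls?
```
Call trace:
go(n=7)
  go(n=6)
    go(n=5)
      go(n=4)
        go(n=3)
          go(n=2)
            go(n=1)
              go(n=0)
              -> return 0
            -> return 0
          -> return 0
        -> return 0
      -> return 0
    -> return 0
  -> return 0
-> return 0

calls is incremented once per call. go is entered once for each n = 7, 6, 5, 4, 3, 2, 1, 0 (the n <= 0 call returns without recursing), i.e. 7 + 1 calls.
calls = 8

Final answer: 8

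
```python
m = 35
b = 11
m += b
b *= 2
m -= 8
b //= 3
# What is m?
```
Trace:
  m=35
  m=35, b=11
  m=46, b=11
  m=46, b=22
  m=38, b=22
  m=38, b=7

Final answer: 38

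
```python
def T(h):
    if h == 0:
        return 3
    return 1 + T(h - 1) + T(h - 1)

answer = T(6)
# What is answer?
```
Call trace (a repeated sub-call is expanded the first time; later identical calls just restate its return value):
T(h=6)
  T(h=5)
    T(h=4)
      T(h=3)
        T(h=2)
          T(h=1)
            T(h=0)
            -> return 3
            T(h=0)
            -> return 3
          -> return 7
          T(h=1) -> return 7  (same call as traced above)
        -> return 15
        T(h=2) -> return 15  (same call as traced above)
      -> return 31
      T(h=3) -> return 31  (same call as traced above)
    -> return 63
    T(h=4) -> return 63  (same call as traced above)
  -> return 127
  T(h=5) -> return 127  (same call as traced above)
-> return 255

Final answer: 255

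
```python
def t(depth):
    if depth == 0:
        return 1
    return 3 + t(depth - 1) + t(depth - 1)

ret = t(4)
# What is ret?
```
Call trace (a repeated sub-call is expanded the first time; later identical calls just restate its return value):
t(depth=4)
  t(depth=3)
    t(depth=2)
      t(depth=1)
        t(depth=0)
        -> return 1
        t(depth=0)
        -> return 1
      -> return 5
      t(depth=1) -> return 5  (same call as traced above)
    -> return 13
    t(depth=2) -> return 13  (same call as traced above)
  -> return 29
  t(depth=3) -> return 29  (same call as traced above)
-> return 61

Final answer: 61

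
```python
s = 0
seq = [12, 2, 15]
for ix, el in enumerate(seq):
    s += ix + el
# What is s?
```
Trace:
  s=0
  s=12, ix=0, el=12
  s=15, ix=1, el=2
  s=32, ix=2, el=15

Final answer: 32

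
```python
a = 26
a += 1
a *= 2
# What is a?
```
Trace:
  a=26
  a=27
  a=54

Final answer: 54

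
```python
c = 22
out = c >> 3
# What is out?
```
Trace:
  c=22
  c=22, out=2

Final answer: 2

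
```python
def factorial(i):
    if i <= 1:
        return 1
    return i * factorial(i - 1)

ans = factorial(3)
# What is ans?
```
Call trace:
factorial(i=3)
  factorial(i=2)
    factorial(i=1)
    -> return 1
  -> return 2
-> return 6

Final answer: 6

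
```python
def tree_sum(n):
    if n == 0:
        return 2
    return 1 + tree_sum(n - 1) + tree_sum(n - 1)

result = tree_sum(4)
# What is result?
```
Call trace (a repeated sub-call is expanded the first time; later identical calls just restate its return value):
tree_sum(n=4)
  tree_sum(n=3)
    tree_sum(n=2)
      tree_sum(n=1)
        tree_sum(n=0)
        -> return 2
        tree_sum(n=0)
        -> return 2
      -> return 5
      tree_sum(n=1) -> return 5  (same call as traced above)
    -> return 11
    tree_sum(n=2) -> return 11  (same call as traced above)
  -> return 23
  tree_sum(n=3) -> return 23  (same call as traced above)
-> return 47

Final answer: 47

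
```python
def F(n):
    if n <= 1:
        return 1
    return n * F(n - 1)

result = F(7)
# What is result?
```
Call trace:
F(n=7)
  F(n=6)
    F(n=5)
      F(n=4)
        F(n=3)
          F(n=2)
            F(n=1)
            -> return 1
          -> return 2
        -> return 6
      -> return 24
    -> return 120
  -> return 720
-> return 5040

Final answer: 5040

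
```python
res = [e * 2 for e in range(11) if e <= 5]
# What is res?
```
Trace:
  e=0
  e=1
  e=2
  e=3
  e=4
  e=5
  e=6
  e=7
  e=8
  e=9
  e=10
  res=[0, 2, 4, 6, 8, 10]

Final answer: [0, 2, 4, 6, 8, 10]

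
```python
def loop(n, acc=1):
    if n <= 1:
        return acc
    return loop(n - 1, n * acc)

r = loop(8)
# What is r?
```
Call trace:
loop(n=8, acc=1)
  loop(n=7, acc=8)
    loop(n=6, acc=56)
      loop(n=5, acc=336)
        loop(n=4, acc=1680)
          loop(n=3, acc=6720)
            loop(n=2, acc=20160)
              loop(n=1, acc=40320)
              -> return 40320
            -> return 40320
          -> return 40320
        -> return 40320
      -> return 40320
    -> return 40320
  -> return 40320
-> return 40320

Final answer: 40320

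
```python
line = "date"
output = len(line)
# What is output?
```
Trace:
  line='date'
  line='date', output=4

Final answer: 4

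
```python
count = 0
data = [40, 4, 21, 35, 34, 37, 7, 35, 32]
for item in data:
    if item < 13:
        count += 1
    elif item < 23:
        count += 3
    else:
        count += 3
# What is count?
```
Trace:
  count=0
  count=3, item=40
  count=4, item=4
  count=7, item=21
  count=10, item=35
  count=13, item=34
  count=16, item=37
  count=17, item=7
  count=20, item=35
  count=23, item=32

Final answer: 23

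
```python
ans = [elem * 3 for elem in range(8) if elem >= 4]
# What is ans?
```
Trace:
  elem=0
  elem=1
  elem=2
  elem=3
  elem=4
  elem=5
  elem=6
  elem=7
  ans=[12, 15, 18, 21]

Final answer: [12, 15, 18, 21]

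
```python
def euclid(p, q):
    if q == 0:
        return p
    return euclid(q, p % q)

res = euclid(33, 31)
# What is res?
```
Call trace:
euclid(p=33, q=31)
  euclid(p=31, q=2)
    euclid(p=2, q=1)
      euclid(p=1, q=0)
      -> return 1
    -> return 1
  -> return 1
-> return 1

Final answer: 1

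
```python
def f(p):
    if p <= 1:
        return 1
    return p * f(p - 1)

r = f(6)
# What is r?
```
Call trace:
f(p=6)
  f(p=5)
    f(p=4)
      f(p=3)
        f(p=2)
          f(p=1)
          -> return 1
        -> return 2
      -> return 6
    -> return 24
  -> return 120
-> return 720

Final answer: 720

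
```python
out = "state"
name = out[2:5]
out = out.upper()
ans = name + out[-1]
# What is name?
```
Trace:
  out='state'
  out='state', name='ate'
  out='STATE', name='ate'
  out='STATE', name='ate', ans='ateE'

Final answer: 'ate'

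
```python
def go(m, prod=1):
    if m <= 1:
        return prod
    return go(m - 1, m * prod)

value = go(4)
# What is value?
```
Call trace:
go(m=4, prod=1)
  go(m=3, prod=4)
    go(m=2, prod=12)
      go(m=1, prod=24)
      -> return 24
    -> return 24
  -> return 24
-> return 24

Final answer: 24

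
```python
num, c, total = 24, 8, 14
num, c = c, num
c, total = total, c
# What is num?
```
Trace:
  num=24, c=8, total=14
  num=8, c=24, total=14
  num=8, c=14, total=24

Final answer: 8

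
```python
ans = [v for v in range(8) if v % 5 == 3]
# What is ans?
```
Trace:
  v=0
  v=1
  v=2
  v=3
  v=4
  v=5
  v=6
  v=7
  ans=[3]

Final answer: [3]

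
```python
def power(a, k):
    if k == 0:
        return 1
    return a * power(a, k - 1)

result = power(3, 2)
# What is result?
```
Call trace:
power(a=3, k=2)
  power(a=3, k=1)
    power(a=3, k=0)
    -> return 1
  -> return 3
-> return 9

Final answer: 9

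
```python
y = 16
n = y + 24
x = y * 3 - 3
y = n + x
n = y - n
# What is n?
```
Trace:
  y=16
  y=16, n=40
  y=16, n=40, x=45
  y=85, n=40, x=45
  y=85, n=45, x=45

Final answer: 45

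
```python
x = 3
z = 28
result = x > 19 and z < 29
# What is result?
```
Trace:
  x=3
  x=3, z=28
  x=3, z=28, result=False

Final answer: False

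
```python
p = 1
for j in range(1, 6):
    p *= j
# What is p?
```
Trace:
  p=1
  p=1, j=1
  p=2, j=2
  p=6, j=3
  p=24, j=4
  p=120, j=5

Final answer: 120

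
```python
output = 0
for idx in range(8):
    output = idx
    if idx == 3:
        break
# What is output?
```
Trace:
  output=0
  output=0, idx=0
  output=1, idx=1
  output=2, idx=2
  output=3, idx=3

Final answer: 3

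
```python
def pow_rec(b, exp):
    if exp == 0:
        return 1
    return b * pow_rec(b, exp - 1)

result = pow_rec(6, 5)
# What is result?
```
Call trace:
pow_rec(b=6, exp=5)
  pow_rec(b=6, exp=4)
    pow_rec(b=6, exp=3)
      pow_rec(b=6, exp=2)
        pow_rec(b=6, exp=1)
          pow_rec(b=6, exp=0)
          -> return 1
        -> return 6
      -> return 36
    -> return 216
  -> return 1296
-> return 7776

Final answer: 7776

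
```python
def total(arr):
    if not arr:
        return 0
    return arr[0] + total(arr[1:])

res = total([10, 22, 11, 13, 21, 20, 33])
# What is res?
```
Call trace:
total(arr=[10, 22, 11, 13, 21, 20, 33])
  total(arr=[22, 11, 13, 21, 20, 33])
    total(arr=[11, 13, 21, 20, 33])
      total(arr=[13, 21, 20, 33])
        total(arr=[21, 20, 33])
          total(arr=[20, 33])
            total(arr=[33])
              total(arr=[])
              -> return 0
            -> return 33
          -> return 53
        -> return 74
      -> return 87
    -> return 98
  -> return 120
-> return 130

Final answer: 130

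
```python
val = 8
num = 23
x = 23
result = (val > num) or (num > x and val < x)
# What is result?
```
Trace:
  val=8
  val=8, num=23
  val=8, num=23, x=23
  val=8, num=23, x=23, result=False

Final answer: False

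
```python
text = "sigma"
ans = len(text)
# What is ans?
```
Trace:
  text='sigma'
  text='sigma', ans=5

Final answer: 5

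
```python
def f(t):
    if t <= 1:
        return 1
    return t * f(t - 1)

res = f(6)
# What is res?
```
Call trace:
f(t=6)
  f(t=5)
    f(t=4)
      f(t=3)
        f(t=2)
          f(t=1)
          -> return 1
        -> return 2
      -> return 6
    -> return 24
  -> return 120
-> return 720

Final answer: 720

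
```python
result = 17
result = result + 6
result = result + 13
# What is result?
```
Trace:
  result=17
  result=23
  result=36

Final answer: 36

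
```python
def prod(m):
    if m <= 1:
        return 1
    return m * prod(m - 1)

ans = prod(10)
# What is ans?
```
Call trace:
prod(m=10)
  prod(m=9)
    prod(m=8)
      prod(m=7)
        prod(m=6)
          prod(m=5)
            prod(m=4)
              prod(m=3)
                prod(m=2)
                  prod(m=1)
                  -> return 1
                -> return 2
              -> return 6
            -> return 24
          -> return 120
        -> return 720
      -> return 5040
    -> return 40320
  -> return 362880
-> return 3628800

Final answer: 3628800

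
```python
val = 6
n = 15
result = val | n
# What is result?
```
Trace:
  val=6
  val=6, n=15
  val=6, n=15, result=15

Final answer: 15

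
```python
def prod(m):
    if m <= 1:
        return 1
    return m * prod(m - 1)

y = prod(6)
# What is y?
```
Call trace:
prod(m=6)
  prod(m=5)
    prod(m=4)
      prod(m=3)
        prod(m=2)
          prod(m=1)
          -> return 1
        -> return 2
      -> return 6
    -> return 24
  -> return 120
-> return 720

Final answer: 720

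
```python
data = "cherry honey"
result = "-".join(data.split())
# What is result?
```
Trace:
  data='cherry honey'
  data='cherry honey', result='cherry-honey'

Final answer: 'cherry-honey'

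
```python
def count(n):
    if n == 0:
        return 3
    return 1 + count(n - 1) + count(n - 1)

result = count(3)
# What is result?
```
Call trace (a repeated sub-call is expanded the first time; later identical calls just restate its return value):
count(n=3)
  count(n=2)
    count(n=1)
      count(n=0)
      -> return 3
      count(n=0)
      -> return 3
    -> return 7
    count(n=1) -> return 7  (same call as traced above)
  -> return 15
  count(n=2) -> return 15  (same call as traced above)
-> return 31

Final answer: 31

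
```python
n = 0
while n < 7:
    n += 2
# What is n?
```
Trace:
  n=0
  n=2
  n=4
  n=6
  n=8

Final answer: 8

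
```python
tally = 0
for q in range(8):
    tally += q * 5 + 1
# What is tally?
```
Trace:
  tally=0
  tally=1, q=0
  tally=7, q=1
  tally=18, q=2
  tally=34, q=3
  tally=55, q=4
  tally=81, q=5
  tally=112, q=6
  tally=148, q=7

Final answer: 148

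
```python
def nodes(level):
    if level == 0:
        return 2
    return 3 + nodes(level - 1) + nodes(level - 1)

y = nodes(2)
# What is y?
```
Call trace (a repeated sub-call is expanded the first time; later identical calls just restate its return value):
nodes(level=2)
  nodes(level=1)
    nodes(level=0)
    -> return 2
    nodes(level=0)
    -> return 2
  -> return 7
  nodes(level=1) -> return 7  (same call as traced above)
-> return 17

Final answer: 17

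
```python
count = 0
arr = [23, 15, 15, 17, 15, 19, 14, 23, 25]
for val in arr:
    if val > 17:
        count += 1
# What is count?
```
Trace:
  count=0
  count=1, val=23
  count=1, val=15
  count=1, val=15
  count=1, val=17
  count=1, val=15
  count=2, val=19
  count=2, val=14
  count=3, val=23
  count=4, val=25

Final answer: 4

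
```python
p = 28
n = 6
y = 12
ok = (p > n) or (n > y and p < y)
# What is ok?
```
Trace:
  p=28
  p=28, n=6
  p=28, n=6, y=12
  p=28, n=6, y=12, ok=True

Final answer: True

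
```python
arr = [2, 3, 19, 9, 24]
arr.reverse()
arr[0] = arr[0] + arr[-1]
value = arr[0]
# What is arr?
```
Trace:
  arr=[2, 3, 19, 9, 24]
  arr=[24, 9, 19, 3, 2]
  arr=[26, 9, 19, 3, 2]
  arr=[26, 9, 19, 3, 2], value=26

Final answer: [26, 9, 19, 3, 2]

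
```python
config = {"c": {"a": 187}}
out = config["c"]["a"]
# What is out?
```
Trace:
  config={'c': {'a': 187}}
  config={'c': {'a': 187}}, out=187

Final answer: 187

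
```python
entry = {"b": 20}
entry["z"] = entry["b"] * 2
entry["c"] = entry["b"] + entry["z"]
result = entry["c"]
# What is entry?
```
Trace:
  entry={'b': 20}
  entry={'b': 20, 'z': 40}
  entry={'b': 20, 'z': 40, 'c': 60}
  entry={'b': 20, 'z': 40, 'c': 60}, result=60

Final answer: {'b': 20, 'z': 40, 'c': 60}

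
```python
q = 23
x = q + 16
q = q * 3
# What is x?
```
Trace:
  q=23
  q=23, x=39
  q=69, x=39

Final answer: 39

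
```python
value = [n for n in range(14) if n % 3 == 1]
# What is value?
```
Trace:
  n=0
  n=1
  n=2
  n=3
  n=4
  n=5
  n=6
  n=7
  n=8
  n=9
  n=10
  n=11
  n=12
  n=13
  value=[1, 4, 7, 10, 13]

Final answer: [1, 4, 7, 10, 13]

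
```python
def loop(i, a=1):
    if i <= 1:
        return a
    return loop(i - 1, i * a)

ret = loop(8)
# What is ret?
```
Call trace:
loop(i=8, a=1)
  loop(i=7, a=8)
    loop(i=6, a=56)
      loop(i=5, a=336)
        loop(i=4, a=1680)
          loop(i=3, a=6720)
            loop(i=2, a=20160)
              loop(i=1, a=40320)
              -> return 40320
            -> return 40320
          -> return 40320
        -> return 40320
      -> return 40320
    -> return 40320
  -> return 40320
-> return 40320

Final answer: 40320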